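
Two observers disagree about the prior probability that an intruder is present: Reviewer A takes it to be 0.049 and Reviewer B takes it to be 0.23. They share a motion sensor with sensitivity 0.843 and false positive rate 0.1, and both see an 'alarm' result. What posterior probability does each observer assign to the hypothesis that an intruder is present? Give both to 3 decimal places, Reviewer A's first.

The likelihood ratio for an 'alarm' result is 0.843/0.1 = 8.4300.
Reviewer A: prior odds 0.049/0.951 = 0.051525; posterior odds 0.43435; posterior probability 0.303.
Reviewer B: prior odds 0.23/0.77 = 0.29870; posterior odds 2.5181; posterior probability 0.716.

Reviewer A: 0.303; Reviewer B: 0.716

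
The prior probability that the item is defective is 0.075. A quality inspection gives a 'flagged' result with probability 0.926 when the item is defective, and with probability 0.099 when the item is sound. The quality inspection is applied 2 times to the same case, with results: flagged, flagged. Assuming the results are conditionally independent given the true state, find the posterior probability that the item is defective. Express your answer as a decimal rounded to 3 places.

Posterior P(H) ≈ 0.876

With H the event that the item is defective, the joint likelihood of the observed sequence is P(data|H) = 0.926·0.926 = 0.85748 and P(data|¬H) = 0.099·0.099 = 0.0098010.
Bayes: P(H|data) = 0.075·0.85748 / (0.075·0.85748 + 0.925·0.0098010) = 0.064311/0.073377 = 0.8764.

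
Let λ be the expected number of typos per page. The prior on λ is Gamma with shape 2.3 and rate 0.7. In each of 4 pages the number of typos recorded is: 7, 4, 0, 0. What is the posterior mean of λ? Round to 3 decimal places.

Total count ∑xᵢ = 11 over n = 4 pages.
Gamma is conjugate to the Poisson likelihood: posterior is Gamma(shape = 2.3+11 = 13.3, rate = 0.7+4 = 4.7).
E[λ | data] = 13.3/4.7 = 2.830.

Posterior mean ≈ 2.830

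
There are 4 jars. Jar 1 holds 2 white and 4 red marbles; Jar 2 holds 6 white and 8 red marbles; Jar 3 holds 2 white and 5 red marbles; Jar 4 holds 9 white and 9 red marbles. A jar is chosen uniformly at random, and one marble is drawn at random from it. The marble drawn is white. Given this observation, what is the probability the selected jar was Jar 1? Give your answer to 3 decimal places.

Posterior probability ≈ 0.215

P(white|Jar 1) = 0.3333; P(white|Jar 2) = 0.4286; P(white|Jar 3) = 0.2857; P(white|Jar 4) = 0.5.
Prior × likelihood for each source: 0.25·0.3333=0.08333, 0.25·0.4286=0.1071, 0.25·0.2857=0.07143, 0.25·0.5=0.1250. Summing gives P(white) = 0.38690.
P(Jar 1 | white) = 0.08333 / 0.38690 = 0.215.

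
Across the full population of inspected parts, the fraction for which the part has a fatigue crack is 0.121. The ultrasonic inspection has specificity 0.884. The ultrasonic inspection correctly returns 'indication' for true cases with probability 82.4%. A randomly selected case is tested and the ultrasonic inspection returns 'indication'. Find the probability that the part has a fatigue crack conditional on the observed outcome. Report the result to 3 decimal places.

Write H for 'the part has a fatigue crack'. Prior odds H:¬H = 0.121/0.879 = 0.13766. For the 'indication' outcome, the likelihood ratio is 0.824/0.116 = 7.1034.
Posterior odds = 0.13766 × 7.1034 = 0.97784, so P(H|E) = 0.97784/(1+0.97784) = 0.494.

P(H | E) ≈ 0.494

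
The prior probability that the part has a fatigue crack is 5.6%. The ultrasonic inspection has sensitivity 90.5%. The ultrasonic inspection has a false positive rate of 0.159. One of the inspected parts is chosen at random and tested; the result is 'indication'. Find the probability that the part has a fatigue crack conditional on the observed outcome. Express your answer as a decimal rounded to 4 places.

P(H | E) ≈ 0.2524

Let H be the event that the part has a fatigue crack. P(H) = 0.056, so P(¬H) = 0.944. With E the 'indication' result, P(E|H) = 0.905 and P(E|¬H) = 0.159.
P(E) = 0.905·0.056 + 0.159·0.944 = 0.050680 + 0.15010 = 0.20078.
By Bayes' theorem, P(H|E) = 0.050680 / 0.20078 = 0.2524.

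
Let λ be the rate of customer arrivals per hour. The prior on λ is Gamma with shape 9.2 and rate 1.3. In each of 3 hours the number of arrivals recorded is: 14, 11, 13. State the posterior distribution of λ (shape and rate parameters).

Posterior: Gamma(shape=47.2, rate=4.3)

The Poisson likelihood adds the total count to the shape and the number of exposure periods to the rate. Here ∑xᵢ = 38 and n = 3, so shape 9.2→47.2 and rate 1.3→4.3.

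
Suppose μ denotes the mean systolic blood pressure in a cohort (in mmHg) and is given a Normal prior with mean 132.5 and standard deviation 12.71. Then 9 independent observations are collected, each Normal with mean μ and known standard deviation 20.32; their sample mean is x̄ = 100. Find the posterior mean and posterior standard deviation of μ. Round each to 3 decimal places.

Posterior mean ≈ 107.188; posterior SD ≈ 5.978

With known σ, the Normal prior is conjugate. Weight on the data is w = (n/σ²)/(n/σ² + 1/τ₀²) = 0.0217969/(0.0217969+0.00619026) = 0.77882.
Posterior mean = w·x̄ + (1−w)·μ₀ = 0.77882·100 + 0.22118·132.5 = 107.188. Posterior variance = 1/(0.0217969+0.00619026) = 35.7306, so SD = 5.978.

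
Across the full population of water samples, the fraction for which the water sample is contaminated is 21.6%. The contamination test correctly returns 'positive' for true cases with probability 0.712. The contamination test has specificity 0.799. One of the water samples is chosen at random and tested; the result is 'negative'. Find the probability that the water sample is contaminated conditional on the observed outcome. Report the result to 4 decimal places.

P(H | E) ≈ 0.0903

Let H be the event that the water sample is contaminated. P(H) = 0.216, so P(¬H) = 0.784. With E the 'negative' result, P(E|H) = 0.288 and P(E|¬H) = 0.799.
P(E) = 0.288·0.216 + 0.799·0.784 = 0.062208 + 0.62642 = 0.68862.
By Bayes' theorem, P(H|E) = 0.062208 / 0.68862 = 0.0903.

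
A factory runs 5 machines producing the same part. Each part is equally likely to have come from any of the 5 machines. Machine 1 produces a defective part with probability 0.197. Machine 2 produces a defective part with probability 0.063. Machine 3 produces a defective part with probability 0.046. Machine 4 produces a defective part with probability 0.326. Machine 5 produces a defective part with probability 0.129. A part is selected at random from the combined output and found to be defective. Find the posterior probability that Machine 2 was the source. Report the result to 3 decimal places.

Posterior probability ≈ 0.083

P(defective|M1) = 0.197; P(defective|M2) = 0.063; P(defective|M3) = 0.046; P(defective|M4) = 0.326; P(defective|M5) = 0.129.
Prior × likelihood for each source: 0.2·0.197=0.03940, 0.2·0.063=0.01260, 0.2·0.046=0.009200, 0.2·0.326=0.06520, 0.2·0.129=0.02580. Summing gives P(defective) = 0.15220.
P(Machine 2 | defective) = 0.01260 / 0.15220 = 0.083.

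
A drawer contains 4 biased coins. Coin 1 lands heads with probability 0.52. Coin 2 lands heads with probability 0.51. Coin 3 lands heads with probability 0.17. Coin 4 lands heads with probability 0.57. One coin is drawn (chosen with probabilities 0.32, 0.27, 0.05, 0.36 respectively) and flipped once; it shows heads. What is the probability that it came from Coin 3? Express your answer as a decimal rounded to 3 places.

P(heads|C1) = 0.52; P(heads|C2) = 0.51; P(heads|C3) = 0.17; P(heads|C4) = 0.57.
Prior × likelihood for each source: 0.32·0.52=0.1664, 0.27·0.51=0.1377, 0.05·0.17=0.008500, 0.36·0.57=0.2052. Summing gives P(heads) = 0.51780.
P(Coin 3 | heads) = 0.008500 / 0.51780 = 0.016.

Posterior probability ≈ 0.016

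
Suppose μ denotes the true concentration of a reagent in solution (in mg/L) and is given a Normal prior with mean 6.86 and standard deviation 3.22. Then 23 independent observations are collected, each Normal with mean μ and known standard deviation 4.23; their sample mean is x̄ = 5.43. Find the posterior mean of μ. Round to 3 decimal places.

Prior precision 1/τ₀² = 1/3.22² = 0.0964469; data precision n/σ² = 23/4.23² = 1.28543.
Posterior precision = 0.0964469 + 1.28543 = 1.38187.
Posterior mean = (0.0964469·6.86 + 1.28543·5.43) / 1.38187 = 5.530.

Posterior mean ≈ 5.530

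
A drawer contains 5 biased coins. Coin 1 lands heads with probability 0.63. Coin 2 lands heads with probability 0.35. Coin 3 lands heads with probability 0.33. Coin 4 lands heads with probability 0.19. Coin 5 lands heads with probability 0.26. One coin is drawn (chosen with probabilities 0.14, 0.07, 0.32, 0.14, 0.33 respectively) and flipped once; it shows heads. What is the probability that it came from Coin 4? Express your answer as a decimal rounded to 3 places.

Posterior probability ≈ 0.080

P(heads|C1) = 0.63; P(heads|C2) = 0.35; P(heads|C3) = 0.33; P(heads|C4) = 0.19; P(heads|C5) = 0.26.
Prior × likelihood for each source: 0.14·0.63=0.08820, 0.07·0.35=0.02450, 0.32·0.33=0.1056, 0.14·0.19=0.02660, 0.33·0.26=0.08580. Summing gives P(heads) = 0.33070.
P(Coin 4 | heads) = 0.02660 / 0.33070 = 0.080.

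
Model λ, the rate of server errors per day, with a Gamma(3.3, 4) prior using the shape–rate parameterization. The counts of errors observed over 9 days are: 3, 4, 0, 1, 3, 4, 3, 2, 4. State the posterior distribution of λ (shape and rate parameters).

Total count ∑xᵢ = 24 over n = 9 days.
Gamma is conjugate to the Poisson likelihood: posterior is Gamma(shape = 3.3+24 = 27.3, rate = 4+9 = 13).

Posterior: Gamma(shape=27.3, rate=13)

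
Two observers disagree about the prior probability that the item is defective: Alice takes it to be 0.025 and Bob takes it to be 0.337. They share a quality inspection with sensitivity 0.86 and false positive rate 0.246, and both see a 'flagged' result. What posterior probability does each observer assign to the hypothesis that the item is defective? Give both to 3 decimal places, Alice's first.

The likelihood ratio for a 'flagged' result is 0.86/0.246 = 3.4959.
Alice: prior odds 0.025/0.975 = 0.025641; posterior odds 0.089639; posterior probability 0.082.
Bob: prior odds 0.337/0.663 = 0.50830; posterior odds 1.7770; posterior probability 0.640.

Alice: 0.082; Bob: 0.640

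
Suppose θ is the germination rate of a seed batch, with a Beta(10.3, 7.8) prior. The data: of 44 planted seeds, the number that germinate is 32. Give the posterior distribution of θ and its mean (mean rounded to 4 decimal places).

Posterior: Beta(42.3, 19.8); mean ≈ 0.6812

The binomial likelihood is conjugate to the Beta prior: with 32 successes and 12 failures, the posterior is Beta(10.3+32, 7.8+12) = Beta(42.3, 19.8).
Posterior mean = α/(α+β) = 42.3/62.1 = 0.6812.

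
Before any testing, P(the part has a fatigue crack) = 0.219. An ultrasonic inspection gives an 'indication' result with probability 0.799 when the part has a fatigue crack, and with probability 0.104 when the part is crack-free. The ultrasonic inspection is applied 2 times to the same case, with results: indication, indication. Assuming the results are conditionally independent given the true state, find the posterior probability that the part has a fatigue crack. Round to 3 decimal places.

Let H be the event that the part has a fatigue crack; start with P(H) = 0.219. P('indication'|H) = 0.799, P('indication'|¬H) = 0.104.
Update on result 1 ('indication'): P(H) ← 0.799·0.2190 / (0.799·0.2190 + 0.104·0.7810) = 0.17498/0.25621 = 0.6830.
Update on result 2 ('indication'): P(H) ← 0.799·0.6830 / (0.799·0.6830 + 0.104·0.3170) = 0.54570/0.57867 = 0.9430.

Posterior P(H) ≈ 0.943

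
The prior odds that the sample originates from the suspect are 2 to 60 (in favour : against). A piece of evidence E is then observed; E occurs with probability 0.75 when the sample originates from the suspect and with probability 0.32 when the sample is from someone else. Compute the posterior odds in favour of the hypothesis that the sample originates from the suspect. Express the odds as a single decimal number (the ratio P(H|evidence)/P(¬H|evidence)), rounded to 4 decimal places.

Posterior odds ≈ 0.0781

Prior odds = 2/60 = 0.033333.
Likelihood ratio for E = 0.75/0.32 = 2.3438.
Posterior odds = prior odds × LR = 0.078125.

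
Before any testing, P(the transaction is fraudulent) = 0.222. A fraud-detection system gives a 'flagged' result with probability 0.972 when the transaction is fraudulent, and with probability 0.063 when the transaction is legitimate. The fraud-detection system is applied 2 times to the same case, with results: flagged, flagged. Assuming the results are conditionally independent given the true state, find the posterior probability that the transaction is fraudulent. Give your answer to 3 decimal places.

Posterior P(H) ≈ 0.985

With H the event that the transaction is fraudulent, the joint likelihood of the observed sequence is P(data|H) = 0.972·0.972 = 0.94478 and P(data|¬H) = 0.063·0.063 = 0.0039690.
Bayes: P(H|data) = 0.222·0.94478 / (0.222·0.94478 + 0.778·0.0039690) = 0.20974/0.21283 = 0.9855.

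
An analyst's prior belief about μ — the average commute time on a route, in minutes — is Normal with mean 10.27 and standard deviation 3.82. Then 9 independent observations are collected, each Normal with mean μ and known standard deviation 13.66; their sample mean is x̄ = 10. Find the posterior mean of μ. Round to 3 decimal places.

Posterior mean ≈ 10.158

With known σ, the Normal prior is conjugate. Weight on the data is w = (n/σ²)/(n/σ² + 1/τ₀²) = 0.0482326/(0.0482326+0.0685288) = 0.41309.
Posterior mean = w·x̄ + (1−w)·μ₀ = 0.41309·10 + 0.58691·10.27 = 10.158.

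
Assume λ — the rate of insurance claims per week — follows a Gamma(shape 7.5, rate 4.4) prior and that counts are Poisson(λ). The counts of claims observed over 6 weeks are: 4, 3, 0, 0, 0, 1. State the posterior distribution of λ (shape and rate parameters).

Posterior: Gamma(shape=15.5, rate=10.4)

Total count ∑xᵢ = 8 over n = 6 weeks.
Gamma is conjugate to the Poisson likelihood: posterior is Gamma(shape = 7.5+8 = 15.5, rate = 4.4+6 = 10.4).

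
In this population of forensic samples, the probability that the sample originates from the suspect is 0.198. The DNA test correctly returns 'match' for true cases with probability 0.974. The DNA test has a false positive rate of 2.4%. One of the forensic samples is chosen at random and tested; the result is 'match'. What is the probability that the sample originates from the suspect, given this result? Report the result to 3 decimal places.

Write H for 'the sample originates from the suspect'. Prior odds H:¬H = 0.198/0.802 = 0.24688. For the 'match' outcome, the likelihood ratio is 0.974/0.024 = 40.583.
Posterior odds = 0.24688 × 40.583 = 10.019, so P(H|E) = 10.019/(1+10.019) = 0.909.

P(H | E) ≈ 0.909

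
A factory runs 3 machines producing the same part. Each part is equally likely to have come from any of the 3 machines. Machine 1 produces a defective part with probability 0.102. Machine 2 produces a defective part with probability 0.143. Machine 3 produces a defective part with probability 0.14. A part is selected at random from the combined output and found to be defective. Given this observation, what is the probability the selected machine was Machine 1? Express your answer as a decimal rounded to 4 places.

P(defective|M1) = 0.102; P(defective|M2) = 0.143; P(defective|M3) = 0.14.
Prior × likelihood for each source: 0.333333·0.102=0.03400, 0.333333·0.143=0.04767, 0.333333·0.14=0.04667. Summing gives P(defective) = 0.12833.
P(Machine 1 | defective) = 0.03400 / 0.12833 = 0.2649.

Posterior probability ≈ 0.2649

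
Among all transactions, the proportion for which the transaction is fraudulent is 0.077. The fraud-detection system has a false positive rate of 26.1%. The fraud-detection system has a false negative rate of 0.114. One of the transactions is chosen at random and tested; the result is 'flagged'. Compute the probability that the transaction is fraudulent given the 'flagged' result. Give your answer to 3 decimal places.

P(H | E) ≈ 0.221

Let H be the event that the transaction is fraudulent. P(H) = 0.077, so P(¬H) = 0.923. With E the 'flagged' result, P(E|H) = 0.886 and P(E|¬H) = 0.261.
P(E) = 0.886·0.077 + 0.261·0.923 = 0.068222 + 0.24090 = 0.30913.
By Bayes' theorem, P(H|E) = 0.068222 / 0.30913 = 0.221.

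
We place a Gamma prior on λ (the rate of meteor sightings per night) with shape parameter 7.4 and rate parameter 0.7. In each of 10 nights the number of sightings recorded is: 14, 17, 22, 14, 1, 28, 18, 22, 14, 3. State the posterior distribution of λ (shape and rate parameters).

Posterior: Gamma(shape=160.4, rate=10.7)

The Poisson likelihood adds the total count to the shape and the number of exposure periods to the rate. Here ∑xᵢ = 153 and n = 10, so shape 7.4→160.4 and rate 0.7→10.7.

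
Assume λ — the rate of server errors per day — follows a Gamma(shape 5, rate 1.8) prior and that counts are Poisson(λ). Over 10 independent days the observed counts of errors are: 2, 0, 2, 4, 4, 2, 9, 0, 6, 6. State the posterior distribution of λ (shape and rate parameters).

Posterior: Gamma(shape=40, rate=11.8)

Total count ∑xᵢ = 35 over n = 10 days.
Gamma is conjugate to the Poisson likelihood: posterior is Gamma(shape = 5+35 = 40, rate = 1.8+10 = 11.8).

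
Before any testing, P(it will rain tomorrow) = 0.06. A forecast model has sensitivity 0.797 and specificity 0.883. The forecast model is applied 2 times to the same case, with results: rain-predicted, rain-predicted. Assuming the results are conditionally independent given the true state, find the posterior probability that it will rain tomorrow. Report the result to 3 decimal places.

Posterior P(H) ≈ 0.748

Let H be the event that it will rain tomorrow; start with P(H) = 0.06. P('rain-predicted'|H) = 0.797, P('rain-predicted'|¬H) = 0.117.
Update on result 1 ('rain-predicted'): P(H) ← 0.797·0.0600 / (0.797·0.0600 + 0.117·0.9400) = 0.047820/0.15780 = 0.3030.
Update on result 2 ('rain-predicted'): P(H) ← 0.797·0.3030 / (0.797·0.3030 + 0.117·0.6970) = 0.24152/0.32307 = 0.7476.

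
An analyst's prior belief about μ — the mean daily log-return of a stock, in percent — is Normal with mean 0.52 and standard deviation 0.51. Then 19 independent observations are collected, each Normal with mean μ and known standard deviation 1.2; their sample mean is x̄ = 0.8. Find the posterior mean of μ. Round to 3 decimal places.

Prior precision 1/τ₀² = 1/0.51² = 3.84468; data precision n/σ² = 19/1.2² = 13.1944.
Posterior precision = 3.84468 + 13.1944 = 17.0391.
Posterior mean = (3.84468·0.52 + 13.1944·0.8) / 17.0391 = 0.737.

Posterior mean ≈ 0.737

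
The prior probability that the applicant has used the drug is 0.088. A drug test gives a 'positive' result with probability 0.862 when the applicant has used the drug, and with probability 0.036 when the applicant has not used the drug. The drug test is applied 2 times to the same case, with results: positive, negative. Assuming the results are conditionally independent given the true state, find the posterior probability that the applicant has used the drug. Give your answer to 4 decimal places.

Posterior P(H) ≈ 0.2485

Let H be the event that the applicant has used the drug; start with P(H) = 0.088. P('positive'|H) = 0.862, P('positive'|¬H) = 0.036.
Update on result 1 ('positive'): P(H) ← 0.862·0.0880 / (0.862·0.0880 + 0.036·0.9120) = 0.075856/0.10869 = 0.6979.
Update on result 2 ('negative'): P(H) ← 0.138·0.6979 / (0.138·0.6979 + 0.964·0.3021) = 0.096314/0.38751 = 0.2485.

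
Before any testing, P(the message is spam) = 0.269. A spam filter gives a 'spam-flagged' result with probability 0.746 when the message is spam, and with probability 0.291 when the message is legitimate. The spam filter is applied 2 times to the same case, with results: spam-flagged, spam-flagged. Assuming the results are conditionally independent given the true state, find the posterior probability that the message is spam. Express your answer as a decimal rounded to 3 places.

Posterior P(H) ≈ 0.707

With H the event that the message is spam, the joint likelihood of the observed sequence is P(data|H) = 0.746·0.746 = 0.55652 and P(data|¬H) = 0.291·0.291 = 0.084681.
Bayes: P(H|data) = 0.269·0.55652 / (0.269·0.55652 + 0.731·0.084681) = 0.14970/0.21160 = 0.7075.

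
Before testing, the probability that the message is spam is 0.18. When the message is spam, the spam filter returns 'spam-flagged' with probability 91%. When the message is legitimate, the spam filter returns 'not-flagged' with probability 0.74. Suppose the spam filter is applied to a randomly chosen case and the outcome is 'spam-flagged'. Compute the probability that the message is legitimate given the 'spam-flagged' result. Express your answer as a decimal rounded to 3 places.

Let H be the event that the message is spam. P(H) = 0.18, so P(¬H) = 0.82. With E the 'spam-flagged' result, P(E|H) = 0.91 and P(E|¬H) = 0.26.
P(E) = 0.91·0.18 + 0.26·0.82 = 0.16380 + 0.21320 = 0.37700.
By Bayes' theorem, P(H|E) = 0.16380 / 0.37700 = 0.434. Hence P(¬H|E) = 1 − 0.434 = 0.566.

P(¬H | E) ≈ 0.566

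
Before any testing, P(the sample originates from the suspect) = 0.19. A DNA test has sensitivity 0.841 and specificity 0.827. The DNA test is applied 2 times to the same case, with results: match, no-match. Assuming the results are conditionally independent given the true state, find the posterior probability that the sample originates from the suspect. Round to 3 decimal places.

With H the event that the sample originates from the suspect, the joint likelihood of the observed sequence is P(data|H) = 0.841·0.159 = 0.13372 and P(data|¬H) = 0.173·0.827 = 0.14307.
Bayes: P(H|data) = 0.19·0.13372 / (0.19·0.13372 + 0.81·0.14307) = 0.025407/0.14129 = 0.1798.

Posterior P(H) ≈ 0.180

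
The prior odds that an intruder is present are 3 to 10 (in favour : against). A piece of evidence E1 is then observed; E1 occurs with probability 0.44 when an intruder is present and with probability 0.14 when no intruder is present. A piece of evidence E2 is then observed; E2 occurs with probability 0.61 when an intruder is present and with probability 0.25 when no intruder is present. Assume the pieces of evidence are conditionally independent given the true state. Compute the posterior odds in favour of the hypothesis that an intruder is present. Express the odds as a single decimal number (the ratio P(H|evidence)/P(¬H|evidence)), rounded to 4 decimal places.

Prior odds = 3/10 = 0.30000. In log-odds, ln(0.30000) = -1.2040.
Add log likelihood ratios: ln(3.1429) + ln(2.4400) = 2.0371.
Posterior log-odds = 0.83316, so posterior odds = exp(0.83316) = 2.3006.

Posterior odds ≈ 2.3006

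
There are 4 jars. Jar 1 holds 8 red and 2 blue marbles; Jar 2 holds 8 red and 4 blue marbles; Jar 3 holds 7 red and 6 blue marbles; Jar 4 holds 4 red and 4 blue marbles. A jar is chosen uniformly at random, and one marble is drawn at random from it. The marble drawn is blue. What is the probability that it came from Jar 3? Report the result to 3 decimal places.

Tabulate prior·likelihood by source: [1] prior 0.25, lik 0.2, product 0.05000; [2] prior 0.25, lik 0.3333, product 0.08333; [3] prior 0.25, lik 0.4615, product 0.1154; [4] prior 0.25, lik 0.5, product 0.1250.
Normalizing constant = 0.37372; the posterior for Jar 3 is its product over the sum, 0.1154/0.37372 = 0.309.

Posterior probability ≈ 0.309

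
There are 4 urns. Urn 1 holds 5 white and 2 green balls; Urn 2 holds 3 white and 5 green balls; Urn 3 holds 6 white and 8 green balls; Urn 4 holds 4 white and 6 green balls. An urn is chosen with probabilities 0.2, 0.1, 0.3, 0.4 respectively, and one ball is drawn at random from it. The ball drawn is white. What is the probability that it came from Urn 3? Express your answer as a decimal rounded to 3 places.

Posterior probability ≈ 0.274

Tabulate prior·likelihood by source: [1] prior 0.2, lik 0.7143, product 0.1429; [2] prior 0.1, lik 0.375, product 0.03750; [3] prior 0.3, lik 0.4286, product 0.1286; [4] prior 0.4, lik 0.4, product 0.1600.
Normalizing constant = 0.46893; the posterior for Urn 3 is its product over the sum, 0.1286/0.46893 = 0.274.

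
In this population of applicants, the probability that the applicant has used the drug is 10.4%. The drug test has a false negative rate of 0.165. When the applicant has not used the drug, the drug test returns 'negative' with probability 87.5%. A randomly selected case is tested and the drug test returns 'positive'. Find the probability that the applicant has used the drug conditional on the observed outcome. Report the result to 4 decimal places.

Let H be the event that the applicant has used the drug. P(H) = 0.104, so P(¬H) = 0.896. With E the 'positive' result, P(E|H) = 0.835 and P(E|¬H) = 0.125.
P(E) = 0.835·0.104 + 0.125·0.896 = 0.086840 + 0.11200 = 0.19884.
By Bayes' theorem, P(H|E) = 0.086840 / 0.19884 = 0.4367.

P(H | E) ≈ 0.4367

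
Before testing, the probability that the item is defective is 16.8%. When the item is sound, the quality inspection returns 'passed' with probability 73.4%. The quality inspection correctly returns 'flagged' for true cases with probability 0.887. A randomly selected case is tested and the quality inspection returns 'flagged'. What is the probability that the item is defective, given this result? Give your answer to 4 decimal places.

P(H | E) ≈ 0.4024

Write H for 'the item is defective'. Prior odds H:¬H = 0.168/0.832 = 0.20192. For the 'flagged' outcome, the likelihood ratio is 0.887/0.266 = 3.3346.
Posterior odds = 0.20192 × 3.3346 = 0.67333, so P(H|E) = 0.67333/(1+0.67333) = 0.4024.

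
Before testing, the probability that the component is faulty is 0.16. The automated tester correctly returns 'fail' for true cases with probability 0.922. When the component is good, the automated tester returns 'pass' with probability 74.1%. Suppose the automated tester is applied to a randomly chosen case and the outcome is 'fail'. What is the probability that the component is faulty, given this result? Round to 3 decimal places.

Let H be the event that the component is faulty. P(H) = 0.16, so P(¬H) = 0.84. With E the 'fail' result, P(E|H) = 0.922 and P(E|¬H) = 0.259.
P(E) = 0.922·0.16 + 0.259·0.84 = 0.14752 + 0.21756 = 0.36508.
By Bayes' theorem, P(H|E) = 0.14752 / 0.36508 = 0.404.

P(H | E) ≈ 0.404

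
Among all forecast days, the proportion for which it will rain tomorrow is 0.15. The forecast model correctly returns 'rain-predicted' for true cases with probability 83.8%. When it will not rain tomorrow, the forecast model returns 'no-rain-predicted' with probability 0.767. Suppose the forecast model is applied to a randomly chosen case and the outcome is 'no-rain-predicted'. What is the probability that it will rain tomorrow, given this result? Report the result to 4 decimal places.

Let H be the event that it will rain tomorrow. P(H) = 0.15, so P(¬H) = 0.85. With E the 'no-rain-predicted' result, P(E|H) = 0.162 and P(E|¬H) = 0.767.
P(E) = 0.162·0.15 + 0.767·0.85 = 0.024300 + 0.65195 = 0.67625.
By Bayes' theorem, P(H|E) = 0.024300 / 0.67625 = 0.0359.

P(H | E) ≈ 0.0359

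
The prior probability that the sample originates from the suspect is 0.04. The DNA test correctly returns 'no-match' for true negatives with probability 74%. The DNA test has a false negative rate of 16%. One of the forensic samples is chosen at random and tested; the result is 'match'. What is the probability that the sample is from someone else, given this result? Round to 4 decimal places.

P(¬H | E) ≈ 0.8814

Let H be the event that the sample originates from the suspect. P(H) = 0.04, so P(¬H) = 0.96. With E the 'match' result, P(E|H) = 0.84 and P(E|¬H) = 0.26.
P(E) = 0.84·0.04 + 0.26·0.96 = 0.033600 + 0.24960 = 0.28320.
By Bayes' theorem, P(H|E) = 0.033600 / 0.28320 = 0.1186. Hence P(¬H|E) = 1 − 0.1186 = 0.8814.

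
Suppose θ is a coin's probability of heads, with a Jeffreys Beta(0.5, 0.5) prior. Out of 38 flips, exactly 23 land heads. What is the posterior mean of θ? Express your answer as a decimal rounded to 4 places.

Observing 23 successes and 15 failures updates Beta(0.5, 0.5) by adding the success and failure counts to the two shape parameters: α = 0.5+23 = 23.5, β = 0.5+15 = 15.5.
Posterior mean = α/(α+β) = 23.5/39 = 0.6026.

Posterior mean ≈ 0.6026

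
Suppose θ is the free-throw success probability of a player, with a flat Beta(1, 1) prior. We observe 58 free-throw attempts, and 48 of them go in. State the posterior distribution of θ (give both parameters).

Posterior: Beta(49, 11)

Observing 48 successes and 10 failures updates Beta(1, 1) by adding the success and failure counts to the two shape parameters: α = 1+48 = 49, β = 1+10 = 11.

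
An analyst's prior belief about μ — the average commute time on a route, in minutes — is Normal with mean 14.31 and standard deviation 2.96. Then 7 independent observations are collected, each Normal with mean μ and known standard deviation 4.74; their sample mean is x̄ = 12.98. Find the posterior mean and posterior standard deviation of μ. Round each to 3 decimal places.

Posterior mean ≈ 13.337; posterior SD ≈ 1.533

Prior precision 1/τ₀² = 1/2.96² = 0.114134; data precision n/σ² = 7/4.74² = 0.311560.
Posterior precision = 0.114134 + 0.311560 = 0.425694, giving posterior SD = 1/√0.425694 = 1.533.
Posterior mean = (0.114134·14.31 + 0.311560·12.98) / 0.425694 = 13.337.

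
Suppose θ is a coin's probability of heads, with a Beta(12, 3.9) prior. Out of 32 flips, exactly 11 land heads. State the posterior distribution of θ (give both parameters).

Observing 11 successes and 21 failures updates Beta(12, 3.9) by adding the success and failure counts to the two shape parameters: α = 12+11 = 23, β = 3.9+21 = 24.9.

Posterior: Beta(23, 24.9)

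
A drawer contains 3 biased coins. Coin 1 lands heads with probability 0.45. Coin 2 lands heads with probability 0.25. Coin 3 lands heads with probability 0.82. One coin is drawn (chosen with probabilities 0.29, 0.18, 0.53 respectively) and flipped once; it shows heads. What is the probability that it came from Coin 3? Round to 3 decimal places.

Tabulate prior·likelihood by source: [1] prior 0.29, lik 0.45, product 0.1305; [2] prior 0.18, lik 0.25, product 0.04500; [3] prior 0.53, lik 0.82, product 0.4346.
Normalizing constant = 0.61010; the posterior for Coin 3 is its product over the sum, 0.4346/0.61010 = 0.712.

Posterior probability ≈ 0.712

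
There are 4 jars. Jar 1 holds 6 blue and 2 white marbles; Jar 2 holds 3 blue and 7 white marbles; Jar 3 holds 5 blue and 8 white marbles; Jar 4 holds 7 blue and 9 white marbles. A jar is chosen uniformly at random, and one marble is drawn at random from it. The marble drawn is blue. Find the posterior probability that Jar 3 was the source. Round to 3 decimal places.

Posterior probability ≈ 0.205

Tabulate prior·likelihood by source: [1] prior 0.25, lik 0.75, product 0.1875; [2] prior 0.25, lik 0.3, product 0.07500; [3] prior 0.25, lik 0.3846, product 0.09615; [4] prior 0.25, lik 0.4375, product 0.1094.
Normalizing constant = 0.46803; the posterior for Jar 3 is its product over the sum, 0.09615/0.46803 = 0.205.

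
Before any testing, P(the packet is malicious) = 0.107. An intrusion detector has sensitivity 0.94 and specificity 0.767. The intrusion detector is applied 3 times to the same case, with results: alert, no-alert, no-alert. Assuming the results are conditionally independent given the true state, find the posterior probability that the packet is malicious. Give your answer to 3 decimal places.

Let H be the event that the packet is malicious; start with P(H) = 0.107. P('alert'|H) = 0.94, P('alert'|¬H) = 0.233.
Update on result 1 ('alert'): P(H) ← 0.94·0.1070 / (0.94·0.1070 + 0.233·0.8930) = 0.10058/0.30865 = 0.3259.
Update on result 2 ('no-alert'): P(H) ← 0.06·0.3259 / (0.06·0.3259 + 0.767·0.6741) = 0.019552/0.53661 = 0.0364.
Update on result 3 ('no-alert'): P(H) ← 0.06·0.0364 / (0.06·0.0364 + 0.767·0.9636) = 0.0021862/0.74124 = 0.0029.

Posterior P(H) ≈ 0.003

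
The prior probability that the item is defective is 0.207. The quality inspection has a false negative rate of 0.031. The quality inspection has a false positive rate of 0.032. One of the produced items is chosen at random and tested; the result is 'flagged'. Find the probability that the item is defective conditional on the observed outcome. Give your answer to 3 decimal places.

P(H | E) ≈ 0.888

Let H be the event that the item is defective. P(H) = 0.207, so P(¬H) = 0.793. With E the 'flagged' result, P(E|H) = 0.969 and P(E|¬H) = 0.032.
P(E) = 0.969·0.207 + 0.032·0.793 = 0.20058 + 0.025376 = 0.22596.
By Bayes' theorem, P(H|E) = 0.20058 / 0.22596 = 0.888.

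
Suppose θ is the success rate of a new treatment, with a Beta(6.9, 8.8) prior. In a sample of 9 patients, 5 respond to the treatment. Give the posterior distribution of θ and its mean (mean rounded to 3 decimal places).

Observing 5 successes and 4 failures updates Beta(6.9, 8.8) by adding the success and failure counts to the two shape parameters: α = 6.9+5 = 11.9, β = 8.8+4 = 12.8.
Posterior mean = α/(α+β) = 11.9/24.7 = 0.482.

Posterior: Beta(11.9, 12.8); mean ≈ 0.482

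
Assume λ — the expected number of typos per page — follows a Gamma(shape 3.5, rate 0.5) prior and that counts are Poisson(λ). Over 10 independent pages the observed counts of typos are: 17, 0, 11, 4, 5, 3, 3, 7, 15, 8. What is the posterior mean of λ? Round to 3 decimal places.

Posterior mean ≈ 7.286

Total count ∑xᵢ = 73 over n = 10 pages.
Gamma is conjugate to the Poisson likelihood: posterior is Gamma(shape = 3.5+73 = 76.5, rate = 0.5+10 = 10.5).
E[λ | data] = 76.5/10.5 = 7.286.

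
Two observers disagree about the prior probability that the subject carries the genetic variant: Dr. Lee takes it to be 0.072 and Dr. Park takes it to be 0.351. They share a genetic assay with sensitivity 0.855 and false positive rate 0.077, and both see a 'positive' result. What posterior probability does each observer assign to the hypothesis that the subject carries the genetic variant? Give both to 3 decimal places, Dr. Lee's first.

Dr. Lee: 0.463; Dr. Park: 0.857

P('+'|H) = 0.855, P('+'|¬H) = 0.077.
Dr. Lee: numerator 0.855·0.072 = 0.061560; evidence = 0.061560+0.077·0.928 = 0.13302; posterior = 0.463.
Dr. Park: numerator 0.855·0.351 = 0.30010; evidence = 0.30010+0.077·0.649 = 0.35008; posterior = 0.857.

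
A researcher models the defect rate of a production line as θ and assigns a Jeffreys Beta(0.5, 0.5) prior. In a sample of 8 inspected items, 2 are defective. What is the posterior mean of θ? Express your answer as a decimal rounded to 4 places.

Observing 2 successes and 6 failures updates Beta(0.5, 0.5) by adding the success and failure counts to the two shape parameters: α = 0.5+2 = 2.5, β = 0.5+6 = 6.5.
Posterior mean = α/(α+β) = 2.5/9 = 0.2778.

Posterior mean ≈ 0.2778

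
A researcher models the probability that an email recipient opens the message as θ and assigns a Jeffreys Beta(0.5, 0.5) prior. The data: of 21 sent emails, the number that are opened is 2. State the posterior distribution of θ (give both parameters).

Observing 2 successes and 19 failures updates Beta(0.5, 0.5) by adding the success and failure counts to the two shape parameters: α = 0.5+2 = 2.5, β = 0.5+19 = 19.5.

Posterior: Beta(2.5, 19.5)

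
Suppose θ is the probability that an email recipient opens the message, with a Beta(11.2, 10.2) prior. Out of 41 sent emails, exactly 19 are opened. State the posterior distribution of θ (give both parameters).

Observing 19 successes and 22 failures updates Beta(11.2, 10.2) by adding the success and failure counts to the two shape parameters: α = 11.2+19 = 30.2, β = 10.2+22 = 32.2.

Posterior: Beta(30.2, 32.2)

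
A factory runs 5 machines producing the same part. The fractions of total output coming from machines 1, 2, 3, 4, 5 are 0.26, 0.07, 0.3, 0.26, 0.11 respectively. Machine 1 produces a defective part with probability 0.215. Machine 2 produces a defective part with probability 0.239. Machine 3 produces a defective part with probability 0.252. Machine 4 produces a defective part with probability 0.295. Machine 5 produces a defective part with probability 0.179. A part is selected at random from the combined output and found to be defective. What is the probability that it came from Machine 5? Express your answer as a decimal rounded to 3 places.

Posterior probability ≈ 0.080

Tabulate prior·likelihood by source: [1] prior 0.26, lik 0.215, product 0.05590; [2] prior 0.07, lik 0.239, product 0.01673; [3] prior 0.3, lik 0.252, product 0.07560; [4] prior 0.26, lik 0.295, product 0.07670; [5] prior 0.11, lik 0.179, product 0.01969.
Normalizing constant = 0.24462; the posterior for Machine 5 is its product over the sum, 0.01969/0.24462 = 0.080.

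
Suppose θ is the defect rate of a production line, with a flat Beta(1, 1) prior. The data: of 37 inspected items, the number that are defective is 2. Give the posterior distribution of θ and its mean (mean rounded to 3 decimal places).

Posterior: Beta(3, 36); mean ≈ 0.077

Observing 2 successes and 35 failures updates Beta(1, 1) by adding the success and failure counts to the two shape parameters: α = 1+2 = 3, β = 1+35 = 36.
Posterior mean = α/(α+β) = 3/39 = 0.077.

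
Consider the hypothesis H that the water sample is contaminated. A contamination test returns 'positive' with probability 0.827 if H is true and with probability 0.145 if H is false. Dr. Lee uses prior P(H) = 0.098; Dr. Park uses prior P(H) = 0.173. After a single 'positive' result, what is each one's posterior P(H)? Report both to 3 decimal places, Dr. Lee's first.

Dr. Lee: 0.383; Dr. Park: 0.544

The likelihood ratio for a 'positive' result is 0.827/0.145 = 5.7034.
Dr. Lee: prior odds 0.098/0.902 = 0.10865; posterior odds 0.61967; posterior probability 0.383.
Dr. Park: prior odds 0.173/0.827 = 0.20919; posterior odds 1.1931; posterior probability 0.544.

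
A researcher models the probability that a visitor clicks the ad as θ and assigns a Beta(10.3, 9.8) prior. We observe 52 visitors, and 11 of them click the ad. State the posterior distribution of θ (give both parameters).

Observing 11 successes and 41 failures updates Beta(10.3, 9.8) by adding the success and failure counts to the two shape parameters: α = 10.3+11 = 21.3, β = 9.8+41 = 50.8.

Posterior: Beta(21.3, 50.8)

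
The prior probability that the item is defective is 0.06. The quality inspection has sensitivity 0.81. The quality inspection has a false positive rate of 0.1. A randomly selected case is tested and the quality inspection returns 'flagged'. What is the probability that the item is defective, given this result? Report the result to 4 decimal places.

P(H | E) ≈ 0.3408

Write H for 'the item is defective'. Prior odds H:¬H = 0.06/0.94 = 0.063830. For the 'flagged' outcome, the likelihood ratio is 0.81/0.1 = 8.1000.
Posterior odds = 0.063830 × 8.1000 = 0.51702, so P(H|E) = 0.51702/(1+0.51702) = 0.3408.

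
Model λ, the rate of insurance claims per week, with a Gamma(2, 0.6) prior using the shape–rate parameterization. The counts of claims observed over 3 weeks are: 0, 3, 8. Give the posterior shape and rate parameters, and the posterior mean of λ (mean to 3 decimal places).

The Poisson likelihood adds the total count to the shape and the number of exposure periods to the rate. Here ∑xᵢ = 11 and n = 3, so shape 2→13 and rate 0.6→3.6.
Posterior mean = shape/rate = 13/3.6 = 3.611.

Posterior: Gamma(shape=13, rate=3.6); mean ≈ 3.611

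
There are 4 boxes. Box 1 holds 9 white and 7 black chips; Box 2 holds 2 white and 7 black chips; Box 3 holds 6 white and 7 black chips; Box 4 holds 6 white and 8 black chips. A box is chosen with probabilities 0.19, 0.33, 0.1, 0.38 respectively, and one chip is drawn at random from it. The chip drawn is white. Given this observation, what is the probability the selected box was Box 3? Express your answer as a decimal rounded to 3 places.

Posterior probability ≈ 0.119

Tabulate prior·likelihood by source: [1] prior 0.19, lik 0.5625, product 0.1069; [2] prior 0.33, lik 0.2222, product 0.07333; [3] prior 0.1, lik 0.4615, product 0.04615; [4] prior 0.38, lik 0.4286, product 0.1629.
Normalizing constant = 0.38922; the posterior for Box 3 is its product over the sum, 0.04615/0.38922 = 0.119.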